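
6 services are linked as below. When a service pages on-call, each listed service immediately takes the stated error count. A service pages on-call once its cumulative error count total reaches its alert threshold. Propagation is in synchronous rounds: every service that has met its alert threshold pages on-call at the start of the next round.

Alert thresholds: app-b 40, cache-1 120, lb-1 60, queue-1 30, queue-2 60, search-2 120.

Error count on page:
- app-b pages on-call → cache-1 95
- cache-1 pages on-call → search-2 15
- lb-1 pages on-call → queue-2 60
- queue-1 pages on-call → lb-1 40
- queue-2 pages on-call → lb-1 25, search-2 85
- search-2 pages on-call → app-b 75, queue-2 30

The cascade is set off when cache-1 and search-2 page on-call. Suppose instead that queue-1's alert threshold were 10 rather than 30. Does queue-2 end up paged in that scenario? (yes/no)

With queue-1's alert threshold at 10:
Round 1 — cache-1, search-2 page on-call (initial).
  app-b: +75 → 75 ≥ 40
  queue-2: +30 → 30 < 60
Round 2 — app-b pages on-call.
No further pages.

no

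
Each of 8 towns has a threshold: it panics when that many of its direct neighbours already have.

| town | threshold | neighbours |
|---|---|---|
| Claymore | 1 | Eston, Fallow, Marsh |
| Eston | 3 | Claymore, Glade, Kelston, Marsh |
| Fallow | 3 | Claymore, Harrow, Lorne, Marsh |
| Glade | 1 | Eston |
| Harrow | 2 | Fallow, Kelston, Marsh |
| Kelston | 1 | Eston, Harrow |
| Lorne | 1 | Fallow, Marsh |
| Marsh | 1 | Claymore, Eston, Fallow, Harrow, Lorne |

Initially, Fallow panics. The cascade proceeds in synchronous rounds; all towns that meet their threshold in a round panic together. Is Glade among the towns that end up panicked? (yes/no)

yes

Round 1 — Fallow panics (initial).
Round 2 — checking thresholds:
  Claymore: 1 of 3 neighbours ≥ 1, panics.
  Harrow: 1 of 3 neighbours < 2, not yet.
  Lorne: 1 of 2 neighbours ≥ 1, panics.
  Marsh: 1 of 5 neighbours ≥ 1, panics.
Round 3 — checking thresholds:
  Eston: 2 of 4 neighbours < 3, not yet.
  Harrow: 2 of 3 neighbours ≥ 2, panics.
Round 4 — checking thresholds:
  Eston: 2 of 4 neighbours < 3, not yet.
  Kelston: 1 of 2 neighbours ≥ 1, panics.
Round 5 — checking thresholds:
  Eston: 3 of 4 neighbours ≥ 3, panics.
Round 6 — checking thresholds:
  Glade: 1 of 1 neighbours ≥ 1, panics.
Round 7 — no new panics; cascade stops.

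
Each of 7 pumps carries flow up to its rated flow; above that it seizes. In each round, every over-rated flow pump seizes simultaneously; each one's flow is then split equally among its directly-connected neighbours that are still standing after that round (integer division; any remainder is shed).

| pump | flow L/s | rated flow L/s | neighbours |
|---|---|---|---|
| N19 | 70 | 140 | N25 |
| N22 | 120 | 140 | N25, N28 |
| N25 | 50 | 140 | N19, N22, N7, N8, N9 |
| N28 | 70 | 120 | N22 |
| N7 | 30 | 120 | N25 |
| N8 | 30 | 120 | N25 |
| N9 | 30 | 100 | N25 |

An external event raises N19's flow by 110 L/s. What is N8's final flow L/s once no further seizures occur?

Round 1 — N19 at 180 > 140. N19 seizes.
  N19 sheds 180 L/s to N25: 180 each.
    N25: 50+180 = 230 > 140
Round 2 — N25 seizes.
  N25 sheds 230 L/s to N22, N7, N8, N9: 57 each (2 lost).
    N22: 120+57 = 177 > 140
    N7: 30+57 = 87 ≤ 120
    N8: 30+57 = 87 ≤ 120
    N9: 30+57 = 87 ≤ 100
Round 3 — N22 seizes.
  N22 sheds 177 L/s to N28: 177 each.
    N28: 70+177 = 247 > 120
Round 4 — N28 seizes.
  N28 sheds 247 L/s: no online neighbours, lost.
No further seizures.

87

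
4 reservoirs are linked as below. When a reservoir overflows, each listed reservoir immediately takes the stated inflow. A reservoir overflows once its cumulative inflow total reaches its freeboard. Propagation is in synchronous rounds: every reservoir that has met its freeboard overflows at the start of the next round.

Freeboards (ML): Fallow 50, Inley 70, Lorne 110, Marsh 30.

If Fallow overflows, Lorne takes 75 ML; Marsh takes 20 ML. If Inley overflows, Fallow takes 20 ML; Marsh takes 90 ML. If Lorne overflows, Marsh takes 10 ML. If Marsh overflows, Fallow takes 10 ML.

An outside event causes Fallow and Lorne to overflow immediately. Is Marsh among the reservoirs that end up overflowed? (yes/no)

Round 1 — Fallow, Lorne overflow (initial).
  Marsh: +20+10 → 30 ≥ 30
Round 2 — Marsh overflows.
No further overflows.

yes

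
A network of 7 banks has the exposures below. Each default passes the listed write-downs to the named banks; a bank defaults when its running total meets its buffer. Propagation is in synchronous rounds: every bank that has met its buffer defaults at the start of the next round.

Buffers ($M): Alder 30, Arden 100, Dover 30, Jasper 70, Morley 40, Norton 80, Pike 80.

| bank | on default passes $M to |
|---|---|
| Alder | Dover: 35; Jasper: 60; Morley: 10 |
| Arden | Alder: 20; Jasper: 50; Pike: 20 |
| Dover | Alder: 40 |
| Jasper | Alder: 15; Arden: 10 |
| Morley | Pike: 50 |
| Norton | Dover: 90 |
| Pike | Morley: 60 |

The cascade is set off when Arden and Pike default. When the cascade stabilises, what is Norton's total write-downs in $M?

Round 1 — Arden, Pike default (initial).
  Alder: +20 → 20 < 30
  Jasper: +50 → 50 < 70
  Morley: +60 → 60 ≥ 40
Round 2 — Morley defaults.
No further defaults.

0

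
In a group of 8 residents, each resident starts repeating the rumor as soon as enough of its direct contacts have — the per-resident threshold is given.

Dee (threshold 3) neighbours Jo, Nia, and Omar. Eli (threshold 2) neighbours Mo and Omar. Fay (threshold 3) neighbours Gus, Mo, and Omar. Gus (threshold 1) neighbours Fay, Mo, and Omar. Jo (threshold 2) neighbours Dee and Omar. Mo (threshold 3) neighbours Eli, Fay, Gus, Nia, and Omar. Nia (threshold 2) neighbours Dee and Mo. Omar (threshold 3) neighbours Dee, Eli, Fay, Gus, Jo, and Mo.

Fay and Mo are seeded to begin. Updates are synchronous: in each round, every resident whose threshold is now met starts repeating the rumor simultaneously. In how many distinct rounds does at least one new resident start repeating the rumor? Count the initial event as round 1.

Round 1 — Fay, Mo start repeating the rumor (initial).
Round 2 — checking thresholds:
  Eli: 1 of 2 neighbours < 2, holds.
  Gus: 2 of 3 neighbours ≥ 1, starts repeating the rumor.
  Nia: 1 of 2 neighbours < 2, holds.
  Omar: 2 of 6 neighbours < 3, holds.
Round 3 — checking thresholds:
  Eli: 1 of 2 neighbours < 2, holds.
  Nia: 1 of 2 neighbours < 2, holds.
  Omar: 3 of 6 neighbours ≥ 3, starts repeating the rumor.
Round 4 — checking thresholds:
  Dee: 1 of 3 neighbours < 3, holds.
  Eli: 2 of 2 neighbours ≥ 2, starts repeating the rumor.
  Jo: 1 of 2 neighbours < 2, holds.
  Nia: 1 of 2 neighbours < 2, holds.
Round 5 — no new spreads; cascade stops.

4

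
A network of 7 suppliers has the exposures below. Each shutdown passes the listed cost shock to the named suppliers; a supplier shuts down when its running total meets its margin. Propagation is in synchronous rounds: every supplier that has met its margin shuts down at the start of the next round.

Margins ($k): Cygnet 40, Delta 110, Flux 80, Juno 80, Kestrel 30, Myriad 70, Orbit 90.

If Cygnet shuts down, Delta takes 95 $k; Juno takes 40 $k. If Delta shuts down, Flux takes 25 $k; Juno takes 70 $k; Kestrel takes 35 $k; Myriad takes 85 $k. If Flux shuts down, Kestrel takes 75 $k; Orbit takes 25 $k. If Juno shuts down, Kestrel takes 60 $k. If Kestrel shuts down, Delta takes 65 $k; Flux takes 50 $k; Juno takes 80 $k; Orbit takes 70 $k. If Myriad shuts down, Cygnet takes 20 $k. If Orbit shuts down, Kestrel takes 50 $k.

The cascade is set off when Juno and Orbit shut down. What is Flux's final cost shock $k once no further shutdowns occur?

Round 1 — Juno, Orbit shut down (initial).
  Kestrel: +60+50 → 110 ≥ 30
Round 2 — Kestrel shuts down.
  Delta: +65 → 65 < 110
  Flux: +50 → 50 < 80
No further shutdowns.

50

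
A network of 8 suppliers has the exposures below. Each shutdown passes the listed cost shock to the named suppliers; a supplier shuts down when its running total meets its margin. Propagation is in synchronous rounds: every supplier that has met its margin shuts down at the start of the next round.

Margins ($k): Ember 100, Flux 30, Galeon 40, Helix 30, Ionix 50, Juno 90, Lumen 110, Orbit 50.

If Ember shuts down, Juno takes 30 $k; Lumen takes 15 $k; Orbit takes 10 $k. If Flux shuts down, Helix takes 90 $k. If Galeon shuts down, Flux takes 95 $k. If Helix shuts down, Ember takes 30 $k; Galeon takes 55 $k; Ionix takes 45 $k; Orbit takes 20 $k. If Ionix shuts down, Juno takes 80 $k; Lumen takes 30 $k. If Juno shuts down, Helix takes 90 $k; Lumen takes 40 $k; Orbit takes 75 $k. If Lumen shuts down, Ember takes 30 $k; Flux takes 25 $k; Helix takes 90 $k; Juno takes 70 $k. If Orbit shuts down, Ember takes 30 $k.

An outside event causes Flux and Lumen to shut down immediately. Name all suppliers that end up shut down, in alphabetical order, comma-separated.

Round 1 — Flux, Lumen shut down (initial).
  Ember: +30 → 30 < 100
  Helix: +90+90 → 180 ≥ 30
  Juno: +70 → 70 < 90
Round 2 — Helix shuts down.
  Ember: +30 → 60 < 100
  Galeon: +55 → 55 ≥ 40
  Ionix: +45 → 45 < 50
  Orbit: +20 → 20 < 50
Round 3 — Galeon shuts down.
No further shutdowns.

Flux, Galeon, Helix, Lumen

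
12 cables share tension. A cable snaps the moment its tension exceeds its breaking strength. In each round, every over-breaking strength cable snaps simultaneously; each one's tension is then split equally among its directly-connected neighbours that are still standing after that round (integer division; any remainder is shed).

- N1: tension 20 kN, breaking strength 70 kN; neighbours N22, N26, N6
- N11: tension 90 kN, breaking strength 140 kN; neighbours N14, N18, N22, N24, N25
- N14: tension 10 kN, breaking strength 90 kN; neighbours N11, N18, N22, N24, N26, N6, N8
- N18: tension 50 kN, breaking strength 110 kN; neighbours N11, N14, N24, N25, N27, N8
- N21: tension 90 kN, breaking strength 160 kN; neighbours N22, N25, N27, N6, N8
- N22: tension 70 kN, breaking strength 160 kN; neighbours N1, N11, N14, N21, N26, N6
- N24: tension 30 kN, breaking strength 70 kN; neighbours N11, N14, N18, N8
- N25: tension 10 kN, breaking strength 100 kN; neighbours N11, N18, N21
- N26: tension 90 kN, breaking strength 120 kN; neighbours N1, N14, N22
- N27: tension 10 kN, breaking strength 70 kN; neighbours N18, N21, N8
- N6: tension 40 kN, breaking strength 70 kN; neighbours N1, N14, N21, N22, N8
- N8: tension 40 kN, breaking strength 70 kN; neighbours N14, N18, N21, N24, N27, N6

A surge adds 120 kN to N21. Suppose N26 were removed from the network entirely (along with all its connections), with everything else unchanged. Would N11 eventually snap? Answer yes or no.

yes

With N26 removed:
Round 1 — N21 at 210 > 160. N21 snaps.
  N21 sheds 210 kN to N22, N25, N27, N6, N8: 42 each.
    N22: 70+42 = 112 ≤ 160
    N25: 10+42 = 52 ≤ 100
    N27: 10+42 = 52 ≤ 70
    N6: 40+42 = 82 > 70
    N8: 40+42 = 82 > 70
Round 2 — N6, N8 snap.
  N6 sheds 82 kN to N1, N14, N22: 27 each (1 lost).
    N1: 20+27 = 47 ≤ 70
    N14: 10+27 = 37 ≤ 90
    N22: 112+27 = 139 ≤ 160
  N8 sheds 82 kN to N14, N18, N24, N27: 20 each (2 lost).
    N14: 37+20 = 57 ≤ 90
    N18: 50+20 = 70 ≤ 110
    N24: 30+20 = 50 ≤ 70
    N27: 52+20 = 72 > 70
Round 3 — N27 snaps.
  N27 sheds 72 kN to N18: 72 each.
    N18: 70+72 = 142 > 110
Round 4 — N18 snaps.
  N18 sheds 142 kN to N11, N14, N24, N25: 35 each (2 lost).
    N11: 90+35 = 125 ≤ 140
    N14: 57+35 = 92 > 90
    N24: 50+35 = 85 > 70
    N25: 52+35 = 87 ≤ 100
Round 5 — N14, N24 snap.
  N14 sheds 92 kN to N11, N22: 46 each.
    N11: 125+46 = 171 > 140
    N22: 139+46 = 185 > 160
  N24 sheds 85 kN to N11: 85 each.
    N11: 171+85 = 256 > 140
Round 6 — N11, N22 snap.
  N11 sheds 256 kN to N25: 256 each.
    N25: 87+256 = 343 > 100
  N22 sheds 185 kN to N1: 185 each.
    N1: 47+185 = 232 > 70
Round 7 — N1, N25 snap.
  N1 sheds 232 kN: no online neighbours, lost.
  N25 sheds 343 kN: no online neighbours, lost.
No further breaks.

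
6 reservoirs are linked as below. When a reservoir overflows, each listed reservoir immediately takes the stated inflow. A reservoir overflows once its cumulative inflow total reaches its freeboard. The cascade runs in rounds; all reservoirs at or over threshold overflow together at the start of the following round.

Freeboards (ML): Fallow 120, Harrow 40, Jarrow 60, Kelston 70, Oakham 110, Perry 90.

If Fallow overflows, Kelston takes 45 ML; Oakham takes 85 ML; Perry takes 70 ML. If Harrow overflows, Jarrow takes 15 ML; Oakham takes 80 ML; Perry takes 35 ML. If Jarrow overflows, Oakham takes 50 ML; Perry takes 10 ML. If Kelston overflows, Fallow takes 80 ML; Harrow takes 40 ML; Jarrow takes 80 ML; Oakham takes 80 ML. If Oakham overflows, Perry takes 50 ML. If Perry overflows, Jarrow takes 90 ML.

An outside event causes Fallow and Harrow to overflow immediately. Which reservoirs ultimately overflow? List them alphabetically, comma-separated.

Round 1 — Fallow, Harrow overflow (initial).
  Jarrow: +15 → 15 < 60
  Kelston: +45 → 45 < 70
  Oakham: +85+80 → 165 ≥ 110
  Perry: +70+35 → 105 ≥ 90
Round 2 — Oakham, Perry overflow.
  Jarrow: +90 → 105 ≥ 60
Round 3 — Jarrow overflows.
No further overflows.

Fallow, Harrow, Jarrow, Oakham, Perry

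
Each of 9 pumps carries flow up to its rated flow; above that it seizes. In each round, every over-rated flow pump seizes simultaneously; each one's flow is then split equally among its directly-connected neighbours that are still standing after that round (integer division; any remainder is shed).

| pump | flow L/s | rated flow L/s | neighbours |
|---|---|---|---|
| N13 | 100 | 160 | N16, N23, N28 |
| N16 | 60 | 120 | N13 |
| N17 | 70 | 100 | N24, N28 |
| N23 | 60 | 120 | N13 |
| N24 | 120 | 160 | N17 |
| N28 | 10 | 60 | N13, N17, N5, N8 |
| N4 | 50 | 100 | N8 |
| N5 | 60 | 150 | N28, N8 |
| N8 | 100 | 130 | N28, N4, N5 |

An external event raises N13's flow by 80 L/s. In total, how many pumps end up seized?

Round 1 — N13 at 180 > 160. N13 seizes.
  N13 sheds 180 L/s to N16, N23, N28: 60 each.
    N16: 60+60 = 120 ≤ 120
    N23: 60+60 = 120 ≤ 120
    N28: 10+60 = 70 > 60
Round 2 — N28 seizes.
  N28 sheds 70 L/s to N17, N5, N8: 23 each (1 lost).
    N17: 70+23 = 93 ≤ 100
    N5: 60+23 = 83 ≤ 150
    N8: 100+23 = 123 ≤ 130
No further seizures.

2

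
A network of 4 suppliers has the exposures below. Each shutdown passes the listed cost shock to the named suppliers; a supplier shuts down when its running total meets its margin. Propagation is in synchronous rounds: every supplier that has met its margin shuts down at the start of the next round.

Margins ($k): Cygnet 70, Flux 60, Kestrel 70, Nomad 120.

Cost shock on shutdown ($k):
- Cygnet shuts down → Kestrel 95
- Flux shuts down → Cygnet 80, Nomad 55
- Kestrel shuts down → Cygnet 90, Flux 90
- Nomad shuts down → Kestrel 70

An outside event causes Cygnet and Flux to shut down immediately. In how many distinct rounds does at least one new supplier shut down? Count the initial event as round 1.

Round 1 — Cygnet, Flux shut down (initial).
  Kestrel: +95 → 95 ≥ 70
  Nomad: +55 → 55 < 120
Round 2 — Kestrel shuts down.
No further shutdowns.

2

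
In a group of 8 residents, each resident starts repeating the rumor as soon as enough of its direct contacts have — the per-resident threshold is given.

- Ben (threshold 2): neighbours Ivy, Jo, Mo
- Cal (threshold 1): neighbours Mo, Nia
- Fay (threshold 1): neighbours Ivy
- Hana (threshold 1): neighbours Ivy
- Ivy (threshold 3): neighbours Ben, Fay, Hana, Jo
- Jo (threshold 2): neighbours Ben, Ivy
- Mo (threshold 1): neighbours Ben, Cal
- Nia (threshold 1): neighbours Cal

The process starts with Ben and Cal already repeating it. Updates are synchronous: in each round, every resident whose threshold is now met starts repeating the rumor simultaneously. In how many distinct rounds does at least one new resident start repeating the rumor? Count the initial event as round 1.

Round 1 — Ben, Cal start repeating the rumor (initial).
Round 2 — checking thresholds:
  Ivy: 1 of 4 neighbours < 3, holds.
  Jo: 1 of 2 neighbours < 2, holds.
  Mo: 2 of 2 neighbours ≥ 1, starts repeating the rumor.
  Nia: 1 of 1 neighbours ≥ 1, starts repeating the rumor.
Round 3 — no new spreads; cascade stops.

2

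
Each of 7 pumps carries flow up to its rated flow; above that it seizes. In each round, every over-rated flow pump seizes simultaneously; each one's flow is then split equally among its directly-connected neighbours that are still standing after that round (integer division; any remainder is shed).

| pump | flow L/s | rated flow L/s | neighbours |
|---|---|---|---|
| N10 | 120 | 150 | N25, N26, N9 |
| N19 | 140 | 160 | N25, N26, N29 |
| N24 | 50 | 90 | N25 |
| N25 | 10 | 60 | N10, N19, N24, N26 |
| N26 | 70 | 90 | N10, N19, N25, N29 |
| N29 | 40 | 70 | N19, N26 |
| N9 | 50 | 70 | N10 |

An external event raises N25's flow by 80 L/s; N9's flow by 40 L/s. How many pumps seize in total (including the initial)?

Round 1 — N25 at 90 > 60; N9 at 90 > 70. N25, N9 seize.
  N25 sheds 90 L/s to N10, N19, N24, N26: 22 each (2 lost).
    N10: 120+22 = 142 ≤ 150
    N19: 140+22 = 162 > 160
    N24: 50+22 = 72 ≤ 90
    N26: 70+22 = 92 > 90
  N9 sheds 90 L/s to N10: 90 each.
    N10: 142+90 = 232 > 150
Round 2 — N10, N19, N26 seize.
  N10 sheds 232 L/s: no online neighbours, lost.
  N19 sheds 162 L/s to N29: 162 each.
    N29: 40+162 = 202 > 70
  N26 sheds 92 L/s to N29: 92 each.
    N29: 202+92 = 294 > 70
Round 3 — N29 seizes.
  N29 sheds 294 L/s: no online neighbours, lost.
No further seizures.

6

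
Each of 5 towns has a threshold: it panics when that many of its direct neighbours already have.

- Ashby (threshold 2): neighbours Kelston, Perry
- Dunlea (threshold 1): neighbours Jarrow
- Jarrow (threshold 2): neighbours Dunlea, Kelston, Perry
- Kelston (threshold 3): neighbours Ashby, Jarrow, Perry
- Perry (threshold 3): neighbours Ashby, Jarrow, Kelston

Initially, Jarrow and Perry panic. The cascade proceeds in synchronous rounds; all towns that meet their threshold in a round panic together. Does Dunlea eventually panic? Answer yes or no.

yes

Round 1 — Jarrow, Perry panic (initial).
Round 2 — checking thresholds:
  Ashby: 1 of 2 neighbours < 2, not yet.
  Dunlea: 1 of 1 neighbours ≥ 1, panics.
  Kelston: 2 of 3 neighbours < 3, not yet.
Round 3 — no new panics; cascade stops.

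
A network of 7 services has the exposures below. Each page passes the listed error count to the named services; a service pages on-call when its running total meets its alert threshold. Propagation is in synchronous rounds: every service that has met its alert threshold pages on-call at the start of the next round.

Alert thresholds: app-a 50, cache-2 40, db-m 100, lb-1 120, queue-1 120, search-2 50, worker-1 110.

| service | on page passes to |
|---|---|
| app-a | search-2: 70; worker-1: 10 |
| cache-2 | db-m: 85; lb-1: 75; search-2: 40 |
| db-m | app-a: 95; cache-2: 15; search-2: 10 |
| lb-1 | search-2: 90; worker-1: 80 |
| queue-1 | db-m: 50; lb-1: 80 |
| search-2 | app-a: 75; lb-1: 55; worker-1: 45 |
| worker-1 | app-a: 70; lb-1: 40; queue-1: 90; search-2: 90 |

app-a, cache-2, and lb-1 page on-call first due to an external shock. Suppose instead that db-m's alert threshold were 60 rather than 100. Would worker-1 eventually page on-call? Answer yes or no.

yes

With db-m's alert threshold at 60:
Round 1 — app-a, cache-2, lb-1 page on-call (initial).
  db-m: +85 → 85 ≥ 60
  search-2: +70+40+90 → 200 ≥ 50
  worker-1: +10+80 → 90 < 110
Round 2 — db-m, search-2 page on-call.
  worker-1: +45 → 135 ≥ 110
Round 3 — worker-1 pages on-call.
  queue-1: +90 → 90 < 120
No further pages.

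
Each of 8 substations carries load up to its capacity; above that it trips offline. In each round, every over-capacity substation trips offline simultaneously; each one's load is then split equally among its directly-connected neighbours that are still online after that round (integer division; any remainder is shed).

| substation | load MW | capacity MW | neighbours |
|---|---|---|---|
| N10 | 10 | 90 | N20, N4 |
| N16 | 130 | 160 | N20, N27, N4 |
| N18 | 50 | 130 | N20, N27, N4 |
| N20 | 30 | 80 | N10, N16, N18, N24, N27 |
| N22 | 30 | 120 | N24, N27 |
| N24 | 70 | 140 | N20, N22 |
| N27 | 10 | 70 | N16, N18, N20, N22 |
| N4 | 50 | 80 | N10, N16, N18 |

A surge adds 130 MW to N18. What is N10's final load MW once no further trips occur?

Round 1 — N18 at 180 > 130. N18 trips offline.
  N18 sheds 180 MW to N20, N27, N4: 60 each.
    N20: 30+60 = 90 > 80
    N27: 10+60 = 70 ≤ 70
    N4: 50+60 = 110 > 80
Round 2 — N20, N4 trip offline.
  N20 sheds 90 MW to N10, N16, N24, N27: 22 each (2 lost).
    N10: 10+22 = 32 ≤ 90
    N16: 130+22 = 152 ≤ 160
    N24: 70+22 = 92 ≤ 140
    N27: 70+22 = 92 > 70
  N4 sheds 110 MW to N10, N16: 55 each.
    N10: 32+55 = 87 ≤ 90
    N16: 152+55 = 207 > 160
Round 3 — N16, N27 trip offline.
  N16 sheds 207 MW: no online neighbours, lost.
  N27 sheds 92 MW to N22: 92 each.
    N22: 30+92 = 122 > 120
Round 4 — N22 trips offline.
  N22 sheds 122 MW to N24: 122 each.
    N24: 92+122 = 214 > 140
Round 5 — N24 trips offline.
  N24 sheds 214 MW: no online neighbours, lost.
No further trips.

87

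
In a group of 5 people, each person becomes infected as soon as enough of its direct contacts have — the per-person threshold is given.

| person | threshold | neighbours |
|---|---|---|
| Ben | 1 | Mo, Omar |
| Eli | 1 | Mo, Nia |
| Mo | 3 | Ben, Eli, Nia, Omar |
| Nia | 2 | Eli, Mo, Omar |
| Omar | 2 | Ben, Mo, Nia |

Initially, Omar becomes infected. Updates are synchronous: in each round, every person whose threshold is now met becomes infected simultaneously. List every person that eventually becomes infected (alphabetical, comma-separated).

Round 1 — Omar becomes infected (initial).
Round 2 — checking thresholds:
  Ben: 1 of 2 neighbours ≥ 1, becomes infected.
  Mo: 1 of 4 neighbours < 3, not yet.
  Nia: 1 of 3 neighbours < 2, not yet.
Round 3 — no new infections; cascade stops.

Ben, Omar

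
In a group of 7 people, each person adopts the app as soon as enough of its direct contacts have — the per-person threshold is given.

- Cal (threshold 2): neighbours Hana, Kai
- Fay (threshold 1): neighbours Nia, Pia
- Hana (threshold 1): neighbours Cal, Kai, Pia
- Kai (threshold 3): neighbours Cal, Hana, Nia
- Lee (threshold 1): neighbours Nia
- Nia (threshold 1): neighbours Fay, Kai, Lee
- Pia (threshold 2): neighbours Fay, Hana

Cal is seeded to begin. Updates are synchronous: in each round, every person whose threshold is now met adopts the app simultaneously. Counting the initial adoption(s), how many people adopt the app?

2

Round 1 — Cal adopts the app (initial).
Round 2 — checking thresholds:
  Hana: 1 of 3 neighbours ≥ 1, adopts the app.
  Kai: 1 of 3 neighbours < 3, not yet.
Round 3 — no new adoptions; cascade stops.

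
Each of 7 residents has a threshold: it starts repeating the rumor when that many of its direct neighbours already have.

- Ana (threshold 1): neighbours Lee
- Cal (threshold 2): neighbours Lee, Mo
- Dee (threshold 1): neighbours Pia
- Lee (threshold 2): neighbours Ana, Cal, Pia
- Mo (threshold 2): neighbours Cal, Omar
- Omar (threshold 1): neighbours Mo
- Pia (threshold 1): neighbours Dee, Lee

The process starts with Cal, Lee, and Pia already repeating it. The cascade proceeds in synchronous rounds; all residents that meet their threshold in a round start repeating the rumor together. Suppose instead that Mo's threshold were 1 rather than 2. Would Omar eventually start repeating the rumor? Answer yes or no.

With Mo's threshold at 1:
Round 1 — Cal, Lee, Pia start repeating the rumor (initial).
Round 2 — checking thresholds:
  Ana: 1 of 1 neighbours ≥ 1, starts repeating the rumor.
  Dee: 1 of 1 neighbours ≥ 1, starts repeating the rumor.
  Mo: 1 of 2 neighbours ≥ 1, starts repeating the rumor.
Round 3 — checking thresholds:
  Omar: 1 of 1 neighbours ≥ 1, starts repeating the rumor.
Round 4 — no new spreads; cascade stops.

yes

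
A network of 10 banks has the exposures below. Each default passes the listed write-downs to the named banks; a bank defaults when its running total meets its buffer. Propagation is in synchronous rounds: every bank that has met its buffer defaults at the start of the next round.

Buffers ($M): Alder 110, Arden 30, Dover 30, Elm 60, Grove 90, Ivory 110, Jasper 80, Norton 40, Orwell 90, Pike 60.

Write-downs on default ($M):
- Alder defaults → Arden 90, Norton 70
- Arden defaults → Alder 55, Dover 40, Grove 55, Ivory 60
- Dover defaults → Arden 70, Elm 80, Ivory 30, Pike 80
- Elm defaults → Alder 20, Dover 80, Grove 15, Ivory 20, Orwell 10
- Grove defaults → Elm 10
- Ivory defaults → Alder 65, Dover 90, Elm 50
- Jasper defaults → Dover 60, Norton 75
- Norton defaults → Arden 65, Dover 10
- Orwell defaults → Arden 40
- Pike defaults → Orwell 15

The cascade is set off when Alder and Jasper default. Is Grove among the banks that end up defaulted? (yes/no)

Round 1 — Alder, Jasper default (initial).
  Arden: +90 → 90 ≥ 30
  Dover: +60 → 60 ≥ 30
  Norton: +70+75 → 145 ≥ 40
Round 2 — Arden, Dover, Norton default.
  Elm: +80 → 80 ≥ 60
  Grove: +55 → 55 < 90
  Ivory: +60+30 → 90 < 110
  Pike: +80 → 80 ≥ 60
Round 3 — Elm, Pike default.
  Grove: +15 → 70 < 90
  Ivory: +20 → 110 ≥ 110
  Orwell: +10+15 → 25 < 90
Round 4 — Ivory defaults.
No further defaults.

no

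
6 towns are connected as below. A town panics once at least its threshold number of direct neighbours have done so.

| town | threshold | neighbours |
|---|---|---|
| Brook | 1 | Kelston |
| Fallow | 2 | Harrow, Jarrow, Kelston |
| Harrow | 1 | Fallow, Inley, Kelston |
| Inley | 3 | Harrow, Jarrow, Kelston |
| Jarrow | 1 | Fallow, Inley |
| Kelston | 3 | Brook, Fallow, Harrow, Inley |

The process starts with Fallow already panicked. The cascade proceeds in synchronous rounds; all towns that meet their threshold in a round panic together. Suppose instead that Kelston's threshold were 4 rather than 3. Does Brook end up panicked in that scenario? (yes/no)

With Kelston's threshold at 4:
Round 1 — Fallow panics (initial).
Round 2 — checking thresholds:
  Harrow: 1 of 3 neighbours ≥ 1, panics.
  Jarrow: 1 of 2 neighbours ≥ 1, panics.
  Kelston: 1 of 4 neighbours < 4, below threshold.
Round 3 — no new panics; cascade stops.

no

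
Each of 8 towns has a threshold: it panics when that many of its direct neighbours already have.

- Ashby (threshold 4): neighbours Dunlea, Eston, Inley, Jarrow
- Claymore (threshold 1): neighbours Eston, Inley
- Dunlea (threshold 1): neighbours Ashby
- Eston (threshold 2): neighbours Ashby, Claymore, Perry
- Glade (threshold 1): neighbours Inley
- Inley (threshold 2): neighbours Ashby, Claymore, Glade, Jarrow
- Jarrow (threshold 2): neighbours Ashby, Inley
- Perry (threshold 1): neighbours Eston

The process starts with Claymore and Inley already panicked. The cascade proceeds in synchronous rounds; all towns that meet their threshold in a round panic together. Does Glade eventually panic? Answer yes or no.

yes

Round 1 — Claymore, Inley panic (initial).
Round 2 — checking thresholds:
  Ashby: 1 of 4 neighbours < 4, holds.
  Eston: 1 of 3 neighbours < 2, holds.
  Glade: 1 of 1 neighbours ≥ 1, panics.
  Jarrow: 1 of 2 neighbours < 2, holds.
Round 3 — no new panics; cascade stops.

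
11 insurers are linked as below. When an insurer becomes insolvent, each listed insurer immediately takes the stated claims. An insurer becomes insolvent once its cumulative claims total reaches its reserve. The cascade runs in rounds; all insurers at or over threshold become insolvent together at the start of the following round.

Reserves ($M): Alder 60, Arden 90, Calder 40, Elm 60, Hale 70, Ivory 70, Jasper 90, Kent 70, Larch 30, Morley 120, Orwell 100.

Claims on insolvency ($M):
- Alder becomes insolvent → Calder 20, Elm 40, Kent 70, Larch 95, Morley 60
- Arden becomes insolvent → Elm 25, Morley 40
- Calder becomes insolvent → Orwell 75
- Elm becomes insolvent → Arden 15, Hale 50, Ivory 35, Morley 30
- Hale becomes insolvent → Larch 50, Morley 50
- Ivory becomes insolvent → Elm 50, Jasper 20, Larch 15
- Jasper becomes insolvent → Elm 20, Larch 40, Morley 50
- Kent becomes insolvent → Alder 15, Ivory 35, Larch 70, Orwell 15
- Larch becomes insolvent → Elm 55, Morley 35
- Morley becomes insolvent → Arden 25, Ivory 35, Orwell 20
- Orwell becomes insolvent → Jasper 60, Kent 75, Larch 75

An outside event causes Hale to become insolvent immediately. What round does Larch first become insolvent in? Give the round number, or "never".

Round 1 — Hale becomes insolvent (initial).
  Larch: +50 → 50 ≥ 30
  Morley: +50 → 50 < 120
Round 2 — Larch becomes insolvent.
  Elm: +55 → 55 < 60
  Morley: +35 → 85 < 120
No further insolvencies.

2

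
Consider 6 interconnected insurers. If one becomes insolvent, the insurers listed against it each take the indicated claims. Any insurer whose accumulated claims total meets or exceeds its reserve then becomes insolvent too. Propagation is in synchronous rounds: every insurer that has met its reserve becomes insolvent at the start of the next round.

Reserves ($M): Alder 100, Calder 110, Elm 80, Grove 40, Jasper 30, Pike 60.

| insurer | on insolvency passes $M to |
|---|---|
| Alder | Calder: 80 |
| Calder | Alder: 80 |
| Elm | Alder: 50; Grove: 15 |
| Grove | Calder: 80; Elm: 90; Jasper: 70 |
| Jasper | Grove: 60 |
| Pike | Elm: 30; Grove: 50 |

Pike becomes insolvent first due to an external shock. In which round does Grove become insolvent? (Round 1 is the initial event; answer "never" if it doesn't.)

Round 1 — Pike becomes insolvent (initial).
  Elm: +30 → 30 < 80
  Grove: +50 → 50 ≥ 40
Round 2 — Grove becomes insolvent.
  Calder: +80 → 80 < 110
  Elm: +90 → 120 ≥ 80
  Jasper: +70 → 70 ≥ 30
Round 3 — Elm, Jasper become insolvent.
  Alder: +50 → 50 < 100
No further insolvencies.

2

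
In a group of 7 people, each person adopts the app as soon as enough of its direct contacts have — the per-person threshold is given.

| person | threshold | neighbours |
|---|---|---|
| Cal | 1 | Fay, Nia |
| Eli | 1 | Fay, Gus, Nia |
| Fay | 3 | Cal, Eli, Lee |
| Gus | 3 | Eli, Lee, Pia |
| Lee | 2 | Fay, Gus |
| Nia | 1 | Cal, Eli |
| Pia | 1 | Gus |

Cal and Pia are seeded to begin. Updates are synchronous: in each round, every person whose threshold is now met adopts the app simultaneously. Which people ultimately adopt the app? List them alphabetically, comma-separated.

Round 1 — Cal, Pia adopt the app (initial).
Round 2 — checking thresholds:
  Fay: 1 of 3 neighbours < 3, holds.
  Gus: 1 of 3 neighbours < 3, holds.
  Nia: 1 of 2 neighbours ≥ 1, adopts the app.
Round 3 — checking thresholds:
  Eli: 1 of 3 neighbours ≥ 1, adopts the app.
  Fay: 1 of 3 neighbours < 3, holds.
  Gus: 1 of 3 neighbours < 3, holds.
Round 4 — no new adoptions; cascade stops.

Cal, Eli, Nia, Pia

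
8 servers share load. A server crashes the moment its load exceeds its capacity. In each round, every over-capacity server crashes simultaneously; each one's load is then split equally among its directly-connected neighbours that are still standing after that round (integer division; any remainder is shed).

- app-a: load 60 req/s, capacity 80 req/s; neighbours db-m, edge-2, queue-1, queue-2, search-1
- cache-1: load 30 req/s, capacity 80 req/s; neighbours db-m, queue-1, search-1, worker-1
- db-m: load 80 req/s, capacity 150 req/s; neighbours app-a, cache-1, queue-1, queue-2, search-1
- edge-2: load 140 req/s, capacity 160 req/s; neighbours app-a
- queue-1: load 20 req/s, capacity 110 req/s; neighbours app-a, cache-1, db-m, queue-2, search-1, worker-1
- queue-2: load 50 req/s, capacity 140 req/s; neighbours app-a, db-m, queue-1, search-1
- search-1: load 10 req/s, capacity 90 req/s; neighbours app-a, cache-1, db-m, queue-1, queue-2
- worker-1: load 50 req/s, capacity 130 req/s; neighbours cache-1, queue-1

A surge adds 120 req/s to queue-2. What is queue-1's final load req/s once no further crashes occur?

87

Round 1 — queue-2 at 170 > 140. queue-2 crashes.
  queue-2 sheds 170 req/s to app-a, db-m, queue-1, search-1: 42 each (2 lost).
    app-a: 60+42 = 102 > 80
    db-m: 80+42 = 122 ≤ 150
    queue-1: 20+42 = 62 ≤ 110
    search-1: 10+42 = 52 ≤ 90
Round 2 — app-a crashes.
  app-a sheds 102 req/s to db-m, edge-2, queue-1, search-1: 25 each (2 lost).
    db-m: 122+25 = 147 ≤ 150
    edge-2: 140+25 = 165 > 160
    queue-1: 62+25 = 87 ≤ 110
    search-1: 52+25 = 77 ≤ 90
Round 3 — edge-2 crashes.
  edge-2 sheds 165 req/s: no online neighbours, lost.
No further crashes.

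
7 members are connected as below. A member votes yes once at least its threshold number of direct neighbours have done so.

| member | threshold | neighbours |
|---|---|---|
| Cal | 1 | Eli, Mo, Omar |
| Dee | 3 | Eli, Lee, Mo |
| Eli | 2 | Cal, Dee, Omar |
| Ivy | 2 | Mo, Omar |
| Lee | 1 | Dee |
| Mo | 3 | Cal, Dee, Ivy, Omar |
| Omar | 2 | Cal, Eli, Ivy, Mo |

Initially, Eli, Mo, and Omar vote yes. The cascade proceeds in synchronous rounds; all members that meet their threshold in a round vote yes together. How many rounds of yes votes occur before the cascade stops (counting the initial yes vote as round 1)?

2

Round 1 — Eli, Mo, Omar vote yes (initial).
Round 2 — checking thresholds:
  Cal: 3 of 3 neighbours ≥ 1, votes yes.
  Dee: 2 of 3 neighbours < 3, not yet.
  Ivy: 2 of 2 neighbours ≥ 2, votes yes.
Round 3 — no new yes votes; cascade stops.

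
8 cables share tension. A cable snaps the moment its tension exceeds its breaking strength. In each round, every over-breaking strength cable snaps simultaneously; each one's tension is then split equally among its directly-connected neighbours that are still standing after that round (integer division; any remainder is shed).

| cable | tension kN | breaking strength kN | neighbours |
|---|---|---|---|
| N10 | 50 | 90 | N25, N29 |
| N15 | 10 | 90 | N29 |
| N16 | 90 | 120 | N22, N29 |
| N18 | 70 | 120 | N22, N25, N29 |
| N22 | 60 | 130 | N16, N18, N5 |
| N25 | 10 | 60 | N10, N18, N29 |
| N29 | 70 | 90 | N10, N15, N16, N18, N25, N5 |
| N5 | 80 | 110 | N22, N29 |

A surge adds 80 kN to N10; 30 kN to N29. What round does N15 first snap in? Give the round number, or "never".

Round 1 — N10 at 130 > 90; N29 at 100 > 90. N10, N29 snap.
  N10 sheds 130 kN to N25: 130 each.
    N25: 10+130 = 140 > 60
  N29 sheds 100 kN to N15, N16, N18, N25, N5: 20 each.
    N15: 10+20 = 30 ≤ 90
    N16: 90+20 = 110 ≤ 120
    N18: 70+20 = 90 ≤ 120
    N25: 140+20 = 160 > 60
    N5: 80+20 = 100 ≤ 110
Round 2 — N25 snaps.
  N25 sheds 160 kN to N18: 160 each.
    N18: 90+160 = 250 > 120
Round 3 — N18 snaps.
  N18 sheds 250 kN to N22: 250 each.
    N22: 60+250 = 310 > 130
Round 4 — N22 snaps.
  N22 sheds 310 kN to N16, N5: 155 each.
    N16: 110+155 = 265 > 120
    N5: 100+155 = 255 > 110
Round 5 — N16, N5 snap.
  N16 sheds 265 kN: no online neighbours, lost.
  N5 sheds 255 kN: no online neighbours, lost.
No further breaks.

never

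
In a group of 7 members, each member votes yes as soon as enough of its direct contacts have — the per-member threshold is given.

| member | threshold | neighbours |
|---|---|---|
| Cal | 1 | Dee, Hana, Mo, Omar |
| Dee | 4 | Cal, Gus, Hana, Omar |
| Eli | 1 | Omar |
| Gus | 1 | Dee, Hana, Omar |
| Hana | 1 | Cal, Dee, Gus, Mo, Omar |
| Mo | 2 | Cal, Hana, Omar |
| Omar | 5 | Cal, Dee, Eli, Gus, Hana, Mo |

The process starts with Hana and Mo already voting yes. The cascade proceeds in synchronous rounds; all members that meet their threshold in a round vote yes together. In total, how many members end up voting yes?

Round 1 — Hana, Mo vote yes (initial).
Round 2 — checking thresholds:
  Cal: 2 of 4 neighbours ≥ 1, votes yes.
  Dee: 1 of 4 neighbours < 4, not yet.
  Gus: 1 of 3 neighbours ≥ 1, votes yes.
  Omar: 2 of 6 neighbours < 5, not yet.
Round 3 — no new yes votes; cascade stops.

4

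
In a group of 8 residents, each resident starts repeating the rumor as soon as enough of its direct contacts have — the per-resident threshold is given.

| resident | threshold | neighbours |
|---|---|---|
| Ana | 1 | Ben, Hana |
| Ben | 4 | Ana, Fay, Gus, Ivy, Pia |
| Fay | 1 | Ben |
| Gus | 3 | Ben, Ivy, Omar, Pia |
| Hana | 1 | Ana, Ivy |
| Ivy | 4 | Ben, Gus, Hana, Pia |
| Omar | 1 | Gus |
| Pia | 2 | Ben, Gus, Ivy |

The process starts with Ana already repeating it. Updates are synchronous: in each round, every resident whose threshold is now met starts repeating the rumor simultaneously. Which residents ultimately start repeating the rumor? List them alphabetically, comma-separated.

Ana, Hana

Round 1 — Ana starts repeating the rumor (initial).
Round 2 — checking thresholds:
  Ben: 1 of 5 neighbours < 4, below threshold.
  Hana: 1 of 2 neighbours ≥ 1, starts repeating the rumor.
Round 3 — no new spreads; cascade stops.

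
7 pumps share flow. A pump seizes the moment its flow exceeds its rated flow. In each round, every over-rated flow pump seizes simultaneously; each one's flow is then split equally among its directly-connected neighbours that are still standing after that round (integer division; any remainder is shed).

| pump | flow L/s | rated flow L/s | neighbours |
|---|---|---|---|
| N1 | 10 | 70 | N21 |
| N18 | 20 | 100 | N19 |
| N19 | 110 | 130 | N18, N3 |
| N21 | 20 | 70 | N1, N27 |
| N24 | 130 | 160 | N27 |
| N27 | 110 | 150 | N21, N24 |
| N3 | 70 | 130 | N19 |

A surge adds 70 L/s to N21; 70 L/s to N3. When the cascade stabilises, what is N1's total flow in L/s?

Round 1 — N21 at 90 > 70; N3 at 140 > 130. N21, N3 seize.
  N21 sheds 90 L/s to N1, N27: 45 each.
    N1: 10+45 = 55 ≤ 70
    N27: 110+45 = 155 > 150
  N3 sheds 140 L/s to N19: 140 each.
    N19: 110+140 = 250 > 130
Round 2 — N19, N27 seize.
  N19 sheds 250 L/s to N18: 250 each.
    N18: 20+250 = 270 > 100
  N27 sheds 155 L/s to N24: 155 each.
    N24: 130+155 = 285 > 160
Round 3 — N18, N24 seize.
  N18 sheds 270 L/s: no online neighbours, lost.
  N24 sheds 285 L/s: no online neighbours, lost.
No further seizures.

55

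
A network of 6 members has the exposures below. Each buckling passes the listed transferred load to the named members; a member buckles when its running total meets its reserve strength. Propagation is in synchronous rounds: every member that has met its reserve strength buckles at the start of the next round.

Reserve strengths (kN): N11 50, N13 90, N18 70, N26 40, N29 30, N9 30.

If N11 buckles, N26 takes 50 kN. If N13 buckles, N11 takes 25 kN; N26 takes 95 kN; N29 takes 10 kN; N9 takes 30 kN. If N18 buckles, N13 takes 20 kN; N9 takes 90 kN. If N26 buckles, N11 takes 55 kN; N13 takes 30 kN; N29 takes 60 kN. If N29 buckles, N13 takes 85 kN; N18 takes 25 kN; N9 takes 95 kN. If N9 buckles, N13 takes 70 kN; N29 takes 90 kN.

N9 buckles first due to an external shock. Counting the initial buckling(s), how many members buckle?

Round 1 — N9 buckles (initial).
  N13: +70 → 70 < 90
  N29: +90 → 90 ≥ 30
Round 2 — N29 buckles.
  N13: +85 → 155 ≥ 90
  N18: +25 → 25 < 70
Round 3 — N13 buckles.
  N11: +25 → 25 < 50
  N26: +95 → 95 ≥ 40
Round 4 — N26 buckles.
  N11: +55 → 80 ≥ 50
Round 5 — N11 buckles.
No further bucklings.

5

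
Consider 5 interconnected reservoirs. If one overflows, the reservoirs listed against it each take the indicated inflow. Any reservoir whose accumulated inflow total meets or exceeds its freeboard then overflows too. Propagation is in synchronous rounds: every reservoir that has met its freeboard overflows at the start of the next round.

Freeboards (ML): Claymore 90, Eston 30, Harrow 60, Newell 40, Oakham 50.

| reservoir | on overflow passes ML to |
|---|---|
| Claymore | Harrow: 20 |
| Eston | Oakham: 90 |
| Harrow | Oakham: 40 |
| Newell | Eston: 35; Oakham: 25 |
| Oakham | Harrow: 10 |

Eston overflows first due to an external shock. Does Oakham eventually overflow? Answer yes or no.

yes

Round 1 — Eston overflows (initial).
  Oakham: +90 → 90 ≥ 50
Round 2 — Oakham overflows.
  Harrow: +10 → 10 < 60
No further overflows.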